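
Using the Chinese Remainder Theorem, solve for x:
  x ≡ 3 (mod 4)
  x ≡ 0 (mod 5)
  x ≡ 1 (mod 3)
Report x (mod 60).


Moduli 4, 5, 3 are pairwise coprime; by CRT there is a unique solution modulo M = 4 · 5 · 3 = 60.
Solve pairwise, accumulating the modulus:
  Start with x ≡ 3 (mod 4).
  Combine with x ≡ 0 (mod 5): since gcd(4, 5) = 1, we get a unique residue mod 20.
    Write x = 3 + 4·t and substitute into x ≡ 0 (mod 5): 4·t ≡ 0 − 3 = -3 (mod 5).
    Reduce coefficients mod 5: 4·t ≡ 2 (mod 5).
    The inverse of 4 mod 5 is 4 (since 4·4 = 16 = 3·5 + 1), so t ≡ 4·2 = 8 ≡ 3 (mod 5).
    Then x = 3 + 4·3 = 15, valid modulo lcm(4, 5) = 20: x ≡ 15 (mod 20).
  Combine with x ≡ 1 (mod 3): since gcd(20, 3) = 1, we get a unique residue mod 60.
    Write x = 15 + 20·t and substitute into x ≡ 1 (mod 3): 20·t ≡ 1 − 15 = -14 (mod 3).
    Reduce coefficients mod 3: 2·t ≡ 1 (mod 3).
    The inverse of 2 mod 3 is 2 (since 2·2 = 4 = 1·3 + 1), so t ≡ 2·1 = 2 ≡ 2 (mod 3).
    Then x = 15 + 20·2 = 55, valid modulo lcm(20, 3) = 60: x ≡ 55 (mod 60).
Verify: 55 mod 4 = 3 ✓, 55 mod 5 = 0 ✓, 55 mod 3 = 1 ✓.

x ≡ 55 (mod 60).


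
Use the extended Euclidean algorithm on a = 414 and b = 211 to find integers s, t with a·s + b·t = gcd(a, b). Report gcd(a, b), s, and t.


Euclidean algorithm on (414, 211) — divide until remainder is 0:
  414 = 1 · 211 + 203
  211 = 1 · 203 + 8
  203 = 25 · 8 + 3
  8 = 2 · 3 + 2
  3 = 1 · 2 + 1
  2 = 2 · 1 + 0
gcd(414, 211) = 1.
Track Bezout coefficients alongside the remainders: start with r₀ = 414 = a·1 + b·0 (s = 1, t = 0) and r₁ = 211 = a·0 + b·1 (s = 0, t = 1); each new remainder r_{k+1} = r_{k-1} − q_k·r_k inherits s_{k+1} = s_{k-1} − q_k·s_k, t_{k+1} = t_{k-1} − q_k·t_k, so r_k = a·s_k + b·t_k at every step:
  q = 1: r = 203, s = 1 − 1·0 = 1, t = 0 − 1·1 = -1  (check: 414·1 + 211·(-1) = 203)
  q = 1: r = 8, s = 0 − 1·1 = -1, t = 1 − 1·(-1) = 2  (check: 414·(-1) + 211·2 = 8)
  q = 25: r = 3, s = 1 − 25·(-1) = 26, t = -1 − 25·2 = -51  (check: 414·26 + 211·(-51) = 3)
  q = 2: r = 2, s = -1 − 2·26 = -53, t = 2 − 2·(-51) = 104  (check: 414·(-53) + 211·104 = 2)
  q = 1: r = 1, s = 26 − 1·(-53) = 79, t = -51 − 1·104 = -155  (check: 414·79 + 211·(-155) = 1)
The row with r = 1 (the gcd) gives the Bezout coefficients s = 79, t = -155.
Result: 414 · (79) + 211 · (-155) = 1.

gcd(414, 211) = 1; s = 79, t = -155 (check: 414·79 + 211·(-155) = 1).


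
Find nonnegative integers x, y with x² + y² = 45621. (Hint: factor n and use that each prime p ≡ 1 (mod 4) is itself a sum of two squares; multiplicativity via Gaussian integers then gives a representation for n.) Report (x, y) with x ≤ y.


Step 1: Factor n = 45621 = 3^2 · 37 · 137.
Step 2: Check the mod-4 condition on each prime factor: 3 ≡ 3 (mod 4), exponent 2 (must be even); 37 ≡ 1 (mod 4), exponent 1; 137 ≡ 1 (mod 4), exponent 1.
All primes ≡ 3 (mod 4) appear to even exponent (or don't appear), so by the two-squares theorem n IS expressible as a sum of two squares.
Step 3: Build a representation. Group n = k² · m with k = 3 and m = 37 · 137 = 5069 (a product of primes ≡ 1 (mod 4)); a representation of m scales to one of n via (k·x)² + (k·y)² = k²(x² + y²). Each prime p ≡ 1 (mod 4) is itself a sum of two squares; find a² by testing p − a² for a perfect square:
  37: 37 − 1² = 36 = 6² ⇒ 37 = 1² + 6².
  137: 137 − 1² = 136, 137 − 2² = 133, 137 − 3² = 128, 137 − 4² = 121 = 11² ⇒ 137 = 4² + 11².
  Combine using the Brahmagupta–Fibonacci identity (a² + b²)(c² + d²) = (ac − bd)² + (ad + bc)² = (ac + bd)² + (ad − bc)²:
  37 · 137 = 5069: from (1² + 6²)(4² + 11²), take (1·4 − 6·11, 1·11 + 6·4) = (4 − 66, 11 + 24) = (-62, 35); dropping signs (only squares matter) gives (62, 35); check 62² + 35² = 3844 + 1225 = 5069 ✓.
  Scale by k = 3: (3·62, 3·35) = (186, 105).
Step 4: Order so x ≤ y and verify: 105² + 186² = 11025 + 34596 = 45621 = n. ✓

n = 45621 = 105² + 186² (one valid representation with x ≤ y).


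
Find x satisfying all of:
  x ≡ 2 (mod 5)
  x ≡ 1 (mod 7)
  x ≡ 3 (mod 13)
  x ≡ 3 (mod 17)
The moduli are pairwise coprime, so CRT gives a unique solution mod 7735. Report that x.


Product of moduli M = 5 · 7 · 13 · 17 = 7735.
Merge one congruence at a time:
  Start: x ≡ 2 (mod 5).
  Combine with x ≡ 1 (mod 7); new modulus lcm = 35.
    Write x = 2 + 5·t and substitute into x ≡ 1 (mod 7): 5·t ≡ 1 − 2 = -1 (mod 7).
    Reduce coefficients mod 7: 5·t ≡ 6 (mod 7).
    The inverse of 5 mod 7 is 3 (since 5·3 = 15 = 2·7 + 1), so t ≡ 3·6 = 18 ≡ 4 (mod 7).
    Then x = 2 + 5·4 = 22, valid modulo lcm(5, 7) = 35: x ≡ 22 (mod 35).
  Combine with x ≡ 3 (mod 13); new modulus lcm = 455.
    Write x = 22 + 35·t and substitute into x ≡ 3 (mod 13): 35·t ≡ 3 − 22 = -19 (mod 13).
    Reduce coefficients mod 13: 9·t ≡ 7 (mod 13).
    The inverse of 9 mod 13 is 3 (since 9·3 = 27 = 2·13 + 1), so t ≡ 3·7 = 21 ≡ 8 (mod 13).
    Then x = 22 + 35·8 = 302, valid modulo lcm(35, 13) = 455: x ≡ 302 (mod 455).
  Combine with x ≡ 3 (mod 17); new modulus lcm = 7735.
    Write x = 302 + 455·t and substitute into x ≡ 3 (mod 17): 455·t ≡ 3 − 302 = -299 (mod 17).
    Reduce coefficients mod 17: 13·t ≡ 7 (mod 17).
    The inverse of 13 mod 17 is 4 (since 13·4 = 52 = 3·17 + 1), so t ≡ 4·7 = 28 ≡ 11 (mod 17).
    Then x = 302 + 455·11 = 5307, valid modulo lcm(455, 17) = 7735: x ≡ 5307 (mod 7735).
Verify against each original: 5307 mod 5 = 2, 5307 mod 7 = 1, 5307 mod 13 = 3, 5307 mod 17 = 3.

x ≡ 5307 (mod 7735).


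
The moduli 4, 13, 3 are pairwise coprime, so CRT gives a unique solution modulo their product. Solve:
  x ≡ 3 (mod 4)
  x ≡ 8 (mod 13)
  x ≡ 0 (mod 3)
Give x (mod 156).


Moduli 4, 13, 3 are pairwise coprime; by CRT there is a unique solution modulo M = 4 · 13 · 3 = 156.
Solve pairwise, accumulating the modulus:
  Start with x ≡ 3 (mod 4).
  Combine with x ≡ 8 (mod 13): since gcd(4, 13) = 1, we get a unique residue mod 52.
    Write x = 3 + 4·t and substitute into x ≡ 8 (mod 13): 4·t ≡ 8 − 3 = 5 (mod 13).
    The inverse of 4 mod 13 is 10 (since 4·10 = 40 = 3·13 + 1), so t ≡ 10·5 = 50 ≡ 11 (mod 13).
    Then x = 3 + 4·11 = 47, valid modulo lcm(4, 13) = 52: x ≡ 47 (mod 52).
  Combine with x ≡ 0 (mod 3): since gcd(52, 3) = 1, we get a unique residue mod 156.
    Write x = 47 + 52·t and substitute into x ≡ 0 (mod 3): 52·t ≡ 0 − 47 = -47 (mod 3).
    Reduce coefficients mod 3: 1·t ≡ 1 (mod 3).
    So t ≡ 1 (mod 3).
    Then x = 47 + 52·1 = 99, valid modulo lcm(52, 3) = 156: x ≡ 99 (mod 156).
Verify: 99 mod 4 = 3 ✓, 99 mod 13 = 8 ✓, 99 mod 3 = 0 ✓.

x ≡ 99 (mod 156).


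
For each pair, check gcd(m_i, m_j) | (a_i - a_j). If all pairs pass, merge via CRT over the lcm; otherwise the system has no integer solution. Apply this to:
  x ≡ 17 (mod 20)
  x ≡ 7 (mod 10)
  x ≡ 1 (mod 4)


Moduli 20, 10, 4 are not pairwise coprime, so CRT works modulo lcm(m_i) when all pairwise compatibility conditions hold.
Pairwise compatibility: gcd(m_i, m_j) must divide a_i - a_j for every pair.
Merge one congruence at a time:
  Start: x ≡ 17 (mod 20).
  Combine with x ≡ 7 (mod 10): gcd(20, 10) = 10; 7 - 17 = -10, which IS divisible by 10, so compatible.
    Write x = 17 + 20·t and substitute into x ≡ 7 (mod 10): 20·t ≡ 7 − 17 = -10 (mod 10).
    Divide the congruence (and modulus) by g = 10: 2·t ≡ -1 (mod 1).
    Modulo 1 every t works; take t = 0.
    Then x = 17 + 20·0 = 17, valid modulo lcm(20, 10) = 20: x ≡ 17 (mod 20).
  Combine with x ≡ 1 (mod 4): gcd(20, 4) = 4; 1 - 17 = -16, which IS divisible by 4, so compatible.
    Write x = 17 + 20·t and substitute into x ≡ 1 (mod 4): 20·t ≡ 1 − 17 = -16 (mod 4).
    Divide the congruence (and modulus) by g = 4: 5·t ≡ -4 (mod 1).
    Modulo 1 every t works; take t = 0.
    Then x = 17 + 20·0 = 17, valid modulo lcm(20, 4) = 20: x ≡ 17 (mod 20).
Verify: 17 mod 20 = 17, 17 mod 10 = 7, 17 mod 4 = 1.

x ≡ 17 (mod 20).


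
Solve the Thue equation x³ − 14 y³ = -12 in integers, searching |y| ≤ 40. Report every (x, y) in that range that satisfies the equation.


The equation is x³ - 14y³ = -12. For fixed y, x³ = 14·y³ − 12, so a solution requires the RHS to be a perfect cube.
Strategy: iterate y from -40 to 40, compute RHS = 14·y³ − 12, and check whether it is a (positive or negative) perfect cube.
Check small values of y:
  y = 0: RHS = -12 is not a perfect cube.
  y = 1: RHS = 2 is not a perfect cube.
  y = -1: RHS = -26 is not a perfect cube.
  y = 2: RHS = 100 is not a perfect cube.
  y = -2: RHS = -124 is not a perfect cube.
  y = 3: RHS = 366 is not a perfect cube.
  y = -3: RHS = -390 is not a perfect cube.
Continuing the search up to |y| = 40 finds no solutions either.
No (x, y) in the scanned range satisfies the equation.

No integer solutions with |y| ≤ 40.


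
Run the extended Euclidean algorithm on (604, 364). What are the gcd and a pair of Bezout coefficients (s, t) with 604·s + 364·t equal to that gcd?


Euclidean algorithm on (604, 364) — divide until remainder is 0:
  604 = 1 · 364 + 240
  364 = 1 · 240 + 124
  240 = 1 · 124 + 116
  124 = 1 · 116 + 8
  116 = 14 · 8 + 4
  8 = 2 · 4 + 0
gcd(604, 364) = 4.
Track Bezout coefficients alongside the remainders: start with r₀ = 604 = a·1 + b·0 (s = 1, t = 0) and r₁ = 364 = a·0 + b·1 (s = 0, t = 1); each new remainder r_{k+1} = r_{k-1} − q_k·r_k inherits s_{k+1} = s_{k-1} − q_k·s_k, t_{k+1} = t_{k-1} − q_k·t_k, so r_k = a·s_k + b·t_k at every step:
  q = 1: r = 240, s = 1 − 1·0 = 1, t = 0 − 1·1 = -1  (check: 604·1 + 364·(-1) = 240)
  q = 1: r = 124, s = 0 − 1·1 = -1, t = 1 − 1·(-1) = 2  (check: 604·(-1) + 364·2 = 124)
  q = 1: r = 116, s = 1 − 1·(-1) = 2, t = -1 − 1·2 = -3  (check: 604·2 + 364·(-3) = 116)
  q = 1: r = 8, s = -1 − 1·2 = -3, t = 2 − 1·(-3) = 5  (check: 604·(-3) + 364·5 = 8)
  q = 14: r = 4, s = 2 − 14·(-3) = 44, t = -3 − 14·5 = -73  (check: 604·44 + 364·(-73) = 4)
The row with r = 4 (the gcd) gives the Bezout coefficients s = 44, t = -73.
Result: 604 · (44) + 364 · (-73) = 4.

gcd(604, 364) = 4; s = 44, t = -73 (check: 604·44 + 364·(-73) = 4).


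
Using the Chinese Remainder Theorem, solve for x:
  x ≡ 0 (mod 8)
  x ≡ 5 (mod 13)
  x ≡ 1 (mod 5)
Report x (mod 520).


Moduli 8, 13, 5 are pairwise coprime; by CRT there is a unique solution modulo M = 8 · 13 · 5 = 520.
Solve pairwise, accumulating the modulus:
  Start with x ≡ 0 (mod 8).
  Combine with x ≡ 5 (mod 13): since gcd(8, 13) = 1, we get a unique residue mod 104.
    Write x = 0 + 8·t and substitute into x ≡ 5 (mod 13): 8·t ≡ 5 − 0 = 5 (mod 13).
    The inverse of 8 mod 13 is 5 (since 8·5 = 40 = 3·13 + 1), so t ≡ 5·5 = 25 ≡ 12 (mod 13).
    Then x = 0 + 8·12 = 96, valid modulo lcm(8, 13) = 104: x ≡ 96 (mod 104).
  Combine with x ≡ 1 (mod 5): since gcd(104, 5) = 1, we get a unique residue mod 520.
    Write x = 96 + 104·t and substitute into x ≡ 1 (mod 5): 104·t ≡ 1 − 96 = -95 (mod 5).
    Reduce coefficients mod 5: 4·t ≡ 0 (mod 5).
    The inverse of 4 mod 5 is 4 (since 4·4 = 16 = 3·5 + 1), so t ≡ 4·0 = 0 ≡ 0 (mod 5).
    Then x = 96 + 104·0 = 96, valid modulo lcm(104, 5) = 520: x ≡ 96 (mod 520).
Verify: 96 mod 8 = 0 ✓, 96 mod 13 = 5 ✓, 96 mod 5 = 1 ✓.

x ≡ 96 (mod 520).


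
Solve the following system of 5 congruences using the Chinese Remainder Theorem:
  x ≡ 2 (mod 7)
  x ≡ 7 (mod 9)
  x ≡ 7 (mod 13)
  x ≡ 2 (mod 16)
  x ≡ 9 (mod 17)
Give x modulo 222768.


Product of moduli M = 7 · 9 · 13 · 16 · 17 = 222768.
Merge one congruence at a time:
  Start: x ≡ 2 (mod 7).
  Combine with x ≡ 7 (mod 9); new modulus lcm = 63.
    Write x = 2 + 7·t and substitute into x ≡ 7 (mod 9): 7·t ≡ 7 − 2 = 5 (mod 9).
    The inverse of 7 mod 9 is 4 (since 7·4 = 28 = 3·9 + 1), so t ≡ 4·5 = 20 ≡ 2 (mod 9).
    Then x = 2 + 7·2 = 16, valid modulo lcm(7, 9) = 63: x ≡ 16 (mod 63).
  Combine with x ≡ 7 (mod 13); new modulus lcm = 819.
    Write x = 16 + 63·t and substitute into x ≡ 7 (mod 13): 63·t ≡ 7 − 16 = -9 (mod 13).
    Reduce coefficients mod 13: 11·t ≡ 4 (mod 13).
    The inverse of 11 mod 13 is 6 (since 11·6 = 66 = 5·13 + 1), so t ≡ 6·4 = 24 ≡ 11 (mod 13).
    Then x = 16 + 63·11 = 709, valid modulo lcm(63, 13) = 819: x ≡ 709 (mod 819).
  Combine with x ≡ 2 (mod 16); new modulus lcm = 13104.
    Write x = 709 + 819·t and substitute into x ≡ 2 (mod 16): 819·t ≡ 2 − 709 = -707 (mod 16).
    Reduce coefficients mod 16: 3·t ≡ 13 (mod 16).
    The inverse of 3 mod 16 is 11 (since 3·11 = 33 = 2·16 + 1), so t ≡ 11·13 = 143 ≡ 15 (mod 16).
    Then x = 709 + 819·15 = 12994, valid modulo lcm(819, 16) = 13104: x ≡ 12994 (mod 13104).
  Combine with x ≡ 9 (mod 17); new modulus lcm = 222768.
    Write x = 12994 + 13104·t and substitute into x ≡ 9 (mod 17): 13104·t ≡ 9 − 12994 = -12985 (mod 17).
    Reduce coefficients mod 17: 14·t ≡ 3 (mod 17).
    The inverse of 14 mod 17 is 11 (since 14·11 = 154 = 9·17 + 1), so t ≡ 11·3 = 33 ≡ 16 (mod 17).
    Then x = 12994 + 13104·16 = 222658, valid modulo lcm(13104, 17) = 222768: x ≡ 222658 (mod 222768).
Verify against each original: 222658 mod 7 = 2, 222658 mod 9 = 7, 222658 mod 13 = 7, 222658 mod 16 = 2, 222658 mod 17 = 9.

x ≡ 222658 (mod 222768).


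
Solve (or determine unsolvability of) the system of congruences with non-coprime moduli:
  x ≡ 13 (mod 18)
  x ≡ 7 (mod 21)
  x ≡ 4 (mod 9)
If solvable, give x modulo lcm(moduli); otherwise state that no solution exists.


Moduli 18, 21, 9 are not pairwise coprime, so CRT works modulo lcm(m_i) when all pairwise compatibility conditions hold.
Pairwise compatibility: gcd(m_i, m_j) must divide a_i - a_j for every pair.
Merge one congruence at a time:
  Start: x ≡ 13 (mod 18).
  Combine with x ≡ 7 (mod 21): gcd(18, 21) = 3; 7 - 13 = -6, which IS divisible by 3, so compatible.
    Write x = 13 + 18·t and substitute into x ≡ 7 (mod 21): 18·t ≡ 7 − 13 = -6 (mod 21).
    Divide the congruence (and modulus) by g = 3: 6·t ≡ -2 (mod 7).
    Reduce coefficients mod 7: 6·t ≡ 5 (mod 7).
    The inverse of 6 mod 7 is 6 (since 6·6 = 36 = 5·7 + 1), so t ≡ 6·5 = 30 ≡ 2 (mod 7).
    Then x = 13 + 18·2 = 49, valid modulo lcm(18, 21) = 126: x ≡ 49 (mod 126).
  Combine with x ≡ 4 (mod 9): gcd(126, 9) = 9; 4 - 49 = -45, which IS divisible by 9, so compatible.
    Write x = 49 + 126·t and substitute into x ≡ 4 (mod 9): 126·t ≡ 4 − 49 = -45 (mod 9).
    Divide the congruence (and modulus) by g = 9: 14·t ≡ -5 (mod 1).
    Modulo 1 every t works; take t = 0.
    Then x = 49 + 126·0 = 49, valid modulo lcm(126, 9) = 126: x ≡ 49 (mod 126).
Verify: 49 mod 18 = 13, 49 mod 21 = 7, 49 mod 9 = 4.

x ≡ 49 (mod 126).


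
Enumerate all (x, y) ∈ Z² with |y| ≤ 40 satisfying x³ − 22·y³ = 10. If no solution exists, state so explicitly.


The equation is x³ - 22y³ = 10. For fixed y, x³ = 22·y³ + 10, so a solution requires the RHS to be a perfect cube.
Strategy: iterate y from -40 to 40, compute RHS = 22·y³ + 10, and check whether it is a (positive or negative) perfect cube.
Check small values of y:
  y = 0: RHS = 10 is not a perfect cube.
  y = 1: RHS = 32 is not a perfect cube.
  y = -1: RHS = -12 is not a perfect cube.
  y = 2: RHS = 186 is not a perfect cube.
  y = -2: RHS = -166 is not a perfect cube.
  y = 3: RHS = 604 is not a perfect cube.
  y = -3: RHS = -584 is not a perfect cube.
Continuing the search up to |y| = 40 finds no solutions either.
No (x, y) in the scanned range satisfies the equation.

No integer solutions with |y| ≤ 40.


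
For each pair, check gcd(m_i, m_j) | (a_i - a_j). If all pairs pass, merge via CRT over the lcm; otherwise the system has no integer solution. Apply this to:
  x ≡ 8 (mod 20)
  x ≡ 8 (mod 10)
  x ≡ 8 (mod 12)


Moduli 20, 10, 12 are not pairwise coprime, so CRT works modulo lcm(m_i) when all pairwise compatibility conditions hold.
Pairwise compatibility: gcd(m_i, m_j) must divide a_i - a_j for every pair.
Merge one congruence at a time:
  Start: x ≡ 8 (mod 20).
  Combine with x ≡ 8 (mod 10): gcd(20, 10) = 10; 8 - 8 = 0, which IS divisible by 10, so compatible.
    Write x = 8 + 20·t and substitute into x ≡ 8 (mod 10): 20·t ≡ 8 − 8 = 0 (mod 10).
    Divide the congruence (and modulus) by g = 10: 2·t ≡ 0 (mod 1).
    Modulo 1 every t works; take t = 0.
    Then x = 8 + 20·0 = 8, valid modulo lcm(20, 10) = 20: x ≡ 8 (mod 20).
  Combine with x ≡ 8 (mod 12): gcd(20, 12) = 4; 8 - 8 = 0, which IS divisible by 4, so compatible.
    Write x = 8 + 20·t and substitute into x ≡ 8 (mod 12): 20·t ≡ 8 − 8 = 0 (mod 12).
    Divide the congruence (and modulus) by g = 4: 5·t ≡ 0 (mod 3).
    Reduce coefficients mod 3: 2·t ≡ 0 (mod 3).
    The inverse of 2 mod 3 is 2 (since 2·2 = 4 = 1·3 + 1), so t ≡ 2·0 = 0 ≡ 0 (mod 3).
    Then x = 8 + 20·0 = 8, valid modulo lcm(20, 12) = 60: x ≡ 8 (mod 60).
Verify: 8 mod 20 = 8, 8 mod 10 = 8, 8 mod 12 = 8.

x ≡ 8 (mod 60).


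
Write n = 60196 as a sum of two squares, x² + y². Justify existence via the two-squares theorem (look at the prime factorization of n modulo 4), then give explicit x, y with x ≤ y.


Step 1: Factor n = 60196 = 2^2 · 101 · 149.
Step 2: Check the mod-4 condition on each prime factor: 2 = 2 (special); 101 ≡ 1 (mod 4), exponent 1; 149 ≡ 1 (mod 4), exponent 1.
All primes ≡ 3 (mod 4) appear to even exponent (or don't appear), so by the two-squares theorem n IS expressible as a sum of two squares.
Step 3: Build a representation. Group n = k² · m with k = 2 and m = 101 · 149 = 15049 (a product of primes ≡ 1 (mod 4)); a representation of m scales to one of n via (k·x)² + (k·y)² = k²(x² + y²). Each prime p ≡ 1 (mod 4) is itself a sum of two squares; find a² by testing p − a² for a perfect square:
  101: 101 − 1² = 100 = 10² ⇒ 101 = 1² + 10².
  149: 149 − 1² = 148, 149 − 2² = 145, 149 − 3² = 140, 149 − 4² = 133, 149 − 5² = 124, 149 − 6² = 113, 149 − 7² = 100 = 10² ⇒ 149 = 7² + 10².
  Combine using the Brahmagupta–Fibonacci identity (a² + b²)(c² + d²) = (ac − bd)² + (ad + bc)² = (ac + bd)² + (ad − bc)²:
  101 · 149 = 15049: from (1² + 10²)(7² + 10²), take (1·7 − 10·10, 1·10 + 10·7) = (7 − 100, 10 + 70) = (-93, 80); dropping signs (only squares matter) gives (93, 80); check 93² + 80² = 8649 + 6400 = 15049 ✓.
  Scale by k = 2: (2·93, 2·80) = (186, 160).
Step 4: Order so x ≤ y and verify: 160² + 186² = 25600 + 34596 = 60196 = n. ✓

n = 60196 = 160² + 186² (one valid representation with x ≤ y).


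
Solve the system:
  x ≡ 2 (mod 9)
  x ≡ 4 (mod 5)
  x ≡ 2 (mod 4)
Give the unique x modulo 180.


Moduli 9, 5, 4 are pairwise coprime; by CRT there is a unique solution modulo M = 9 · 5 · 4 = 180.
Solve pairwise, accumulating the modulus:
  Start with x ≡ 2 (mod 9).
  Combine with x ≡ 4 (mod 5): since gcd(9, 5) = 1, we get a unique residue mod 45.
    Write x = 2 + 9·t and substitute into x ≡ 4 (mod 5): 9·t ≡ 4 − 2 = 2 (mod 5).
    Reduce coefficients mod 5: 4·t ≡ 2 (mod 5).
    The inverse of 4 mod 5 is 4 (since 4·4 = 16 = 3·5 + 1), so t ≡ 4·2 = 8 ≡ 3 (mod 5).
    Then x = 2 + 9·3 = 29, valid modulo lcm(9, 5) = 45: x ≡ 29 (mod 45).
  Combine with x ≡ 2 (mod 4): since gcd(45, 4) = 1, we get a unique residue mod 180.
    Write x = 29 + 45·t and substitute into x ≡ 2 (mod 4): 45·t ≡ 2 − 29 = -27 (mod 4).
    Reduce coefficients mod 4: 1·t ≡ 1 (mod 4).
    So t ≡ 1 (mod 4).
    Then x = 29 + 45·1 = 74, valid modulo lcm(45, 4) = 180: x ≡ 74 (mod 180).
Verify: 74 mod 9 = 2 ✓, 74 mod 5 = 4 ✓, 74 mod 4 = 2 ✓.

x ≡ 74 (mod 180).


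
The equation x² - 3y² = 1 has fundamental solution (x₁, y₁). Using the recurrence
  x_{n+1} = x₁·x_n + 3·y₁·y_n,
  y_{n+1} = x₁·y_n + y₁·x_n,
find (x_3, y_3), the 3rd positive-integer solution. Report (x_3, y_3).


Step 1: Find the fundamental solution (x₁, y₁) of x² - 3y² = 1.
  Expand √3 as a continued fraction. a₀ = ⌊√3⌋ = 1; iterate m_{k+1} = d_k·a_k − m_k, d_{k+1} = (3 − m_{k+1}²)/d_k, a_{k+1} = ⌊(a₀ + m_{k+1})/d_{k+1}⌋ (starting m₀ = 0, d₀ = 1), with convergents p_k = a_k·p_{k-1} + p_{k-2}, q_k = a_k·q_{k-1} + q_{k-2} (p₋₁ = 1, q₋₁ = 0):
  k = 0: a₀ = 1; p₀/q₀ = 1/1; p₀² − 3·q₀² = 1 − 3 = -2.
  k = 1: m = 1, d = 2, a = ⌊(1 + 1)/2⌋ = 1; p/q = (1·1 + 1)/(1·1 + 0) = 2/1; p² − 3·q² = 4 − 3 = 1.
  The first convergent with p² − 3·q² = 1 gives the fundamental solution (x₁, y₁) = (2, 1).
Step 2: Apply the recurrence (x_{n+1}, y_{n+1}) = (x₁x_n + 3y₁y_n, x₁y_n + y₁x_n) repeatedly.
  From (x_1, y_1) = (2, 1): x_2 = 2·2 + 3·1·1 = 7; y_2 = 2·1 + 1·2 = 4.
  From (x_2, y_2) = (7, 4): x_3 = 2·7 + 3·1·4 = 26; y_3 = 2·4 + 1·7 = 15.
Step 3: Verify x_3² - 3·y_3² = 676 - 675 = 1 (should be 1). ✓

(x_1, y_1) = (2, 1); (x_3, y_3) = (26, 15).


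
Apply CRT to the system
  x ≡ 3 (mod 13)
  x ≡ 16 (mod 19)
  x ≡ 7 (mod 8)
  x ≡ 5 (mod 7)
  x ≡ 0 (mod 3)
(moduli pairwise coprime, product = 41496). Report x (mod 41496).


Product of moduli M = 13 · 19 · 8 · 7 · 3 = 41496.
Merge one congruence at a time:
  Start: x ≡ 3 (mod 13).
  Combine with x ≡ 16 (mod 19); new modulus lcm = 247.
    Write x = 3 + 13·t and substitute into x ≡ 16 (mod 19): 13·t ≡ 16 − 3 = 13 (mod 19).
    The inverse of 13 mod 19 is 3 (since 13·3 = 39 = 2·19 + 1), so t ≡ 3·13 = 39 ≡ 1 (mod 19).
    Then x = 3 + 13·1 = 16, valid modulo lcm(13, 19) = 247: x ≡ 16 (mod 247).
  Combine with x ≡ 7 (mod 8); new modulus lcm = 1976.
    Write x = 16 + 247·t and substitute into x ≡ 7 (mod 8): 247·t ≡ 7 − 16 = -9 (mod 8).
    Reduce coefficients mod 8: 7·t ≡ 7 (mod 8).
    The inverse of 7 mod 8 is 7 (since 7·7 = 49 = 6·8 + 1), so t ≡ 7·7 = 49 ≡ 1 (mod 8).
    Then x = 16 + 247·1 = 263, valid modulo lcm(247, 8) = 1976: x ≡ 263 (mod 1976).
  Combine with x ≡ 5 (mod 7); new modulus lcm = 13832.
    Write x = 263 + 1976·t and substitute into x ≡ 5 (mod 7): 1976·t ≡ 5 − 263 = -258 (mod 7).
    Reduce coefficients mod 7: 2·t ≡ 1 (mod 7).
    The inverse of 2 mod 7 is 4 (since 2·4 = 8 = 1·7 + 1), so t ≡ 4·1 = 4 ≡ 4 (mod 7).
    Then x = 263 + 1976·4 = 8167, valid modulo lcm(1976, 7) = 13832: x ≡ 8167 (mod 13832).
  Combine with x ≡ 0 (mod 3); new modulus lcm = 41496.
    Write x = 8167 + 13832·t and substitute into x ≡ 0 (mod 3): 13832·t ≡ 0 − 8167 = -8167 (mod 3).
    Reduce coefficients mod 3: 2·t ≡ 2 (mod 3).
    The inverse of 2 mod 3 is 2 (since 2·2 = 4 = 1·3 + 1), so t ≡ 2·2 = 4 ≡ 1 (mod 3).
    Then x = 8167 + 13832·1 = 21999, valid modulo lcm(13832, 3) = 41496: x ≡ 21999 (mod 41496).
Verify against each original: 21999 mod 13 = 3, 21999 mod 19 = 16, 21999 mod 8 = 7, 21999 mod 7 = 5, 21999 mod 3 = 0.

x ≡ 21999 (mod 41496).


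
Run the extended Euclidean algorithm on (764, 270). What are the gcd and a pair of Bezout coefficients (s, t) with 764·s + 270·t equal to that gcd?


Euclidean algorithm on (764, 270) — divide until remainder is 0:
  764 = 2 · 270 + 224
  270 = 1 · 224 + 46
  224 = 4 · 46 + 40
  46 = 1 · 40 + 6
  40 = 6 · 6 + 4
  6 = 1 · 4 + 2
  4 = 2 · 2 + 0
gcd(764, 270) = 2.
Track Bezout coefficients alongside the remainders: start with r₀ = 764 = a·1 + b·0 (s = 1, t = 0) and r₁ = 270 = a·0 + b·1 (s = 0, t = 1); each new remainder r_{k+1} = r_{k-1} − q_k·r_k inherits s_{k+1} = s_{k-1} − q_k·s_k, t_{k+1} = t_{k-1} − q_k·t_k, so r_k = a·s_k + b·t_k at every step:
  q = 2: r = 224, s = 1 − 2·0 = 1, t = 0 − 2·1 = -2  (check: 764·1 + 270·(-2) = 224)
  q = 1: r = 46, s = 0 − 1·1 = -1, t = 1 − 1·(-2) = 3  (check: 764·(-1) + 270·3 = 46)
  q = 4: r = 40, s = 1 − 4·(-1) = 5, t = -2 − 4·3 = -14  (check: 764·5 + 270·(-14) = 40)
  q = 1: r = 6, s = -1 − 1·5 = -6, t = 3 − 1·(-14) = 17  (check: 764·(-6) + 270·17 = 6)
  q = 6: r = 4, s = 5 − 6·(-6) = 41, t = -14 − 6·17 = -116  (check: 764·41 + 270·(-116) = 4)
  q = 1: r = 2, s = -6 − 1·41 = -47, t = 17 − 1·(-116) = 133  (check: 764·(-47) + 270·133 = 2)
The row with r = 2 (the gcd) gives the Bezout coefficients s = -47, t = 133.
Result: 764 · (-47) + 270 · (133) = 2.

gcd(764, 270) = 2; s = -47, t = 133 (check: 764·(-47) + 270·133 = 2).


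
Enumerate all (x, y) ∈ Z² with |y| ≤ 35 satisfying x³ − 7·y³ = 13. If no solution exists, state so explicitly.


The equation is x³ - 7y³ = 13. For fixed y, x³ = 7·y³ + 13, so a solution requires the RHS to be a perfect cube.
Strategy: iterate y from -35 to 35, compute RHS = 7·y³ + 13, and check whether it is a (positive or negative) perfect cube.
Check small values of y:
  y = 0: RHS = 13 is not a perfect cube.
  y = 1: RHS = 20 is not a perfect cube.
  y = -1: RHS = 6 is not a perfect cube.
  y = 2: RHS = 69 is not a perfect cube.
  y = -2: RHS = -43 is not a perfect cube.
  y = 3: RHS = 202 is not a perfect cube.
  y = -3: RHS = -176 is not a perfect cube.
Continuing the search up to |y| = 35 finds no solutions either.
No (x, y) in the scanned range satisfies the equation.

No integer solutions with |y| ≤ 35.


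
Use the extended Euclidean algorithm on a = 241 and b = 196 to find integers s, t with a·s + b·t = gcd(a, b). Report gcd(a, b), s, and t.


Euclidean algorithm on (241, 196) — divide until remainder is 0:
  241 = 1 · 196 + 45
  196 = 4 · 45 + 16
  45 = 2 · 16 + 13
  16 = 1 · 13 + 3
  13 = 4 · 3 + 1
  3 = 3 · 1 + 0
gcd(241, 196) = 1.
Track Bezout coefficients alongside the remainders: start with r₀ = 241 = a·1 + b·0 (s = 1, t = 0) and r₁ = 196 = a·0 + b·1 (s = 0, t = 1); each new remainder r_{k+1} = r_{k-1} − q_k·r_k inherits s_{k+1} = s_{k-1} − q_k·s_k, t_{k+1} = t_{k-1} − q_k·t_k, so r_k = a·s_k + b·t_k at every step:
  q = 1: r = 45, s = 1 − 1·0 = 1, t = 0 − 1·1 = -1  (check: 241·1 + 196·(-1) = 45)
  q = 4: r = 16, s = 0 − 4·1 = -4, t = 1 − 4·(-1) = 5  (check: 241·(-4) + 196·5 = 16)
  q = 2: r = 13, s = 1 − 2·(-4) = 9, t = -1 − 2·5 = -11  (check: 241·9 + 196·(-11) = 13)
  q = 1: r = 3, s = -4 − 1·9 = -13, t = 5 − 1·(-11) = 16  (check: 241·(-13) + 196·16 = 3)
  q = 4: r = 1, s = 9 − 4·(-13) = 61, t = -11 − 4·16 = -75  (check: 241·61 + 196·(-75) = 1)
The row with r = 1 (the gcd) gives the Bezout coefficients s = 61, t = -75.
Result: 241 · (61) + 196 · (-75) = 1.

gcd(241, 196) = 1; s = 61, t = -75 (check: 241·61 + 196·(-75) = 1).


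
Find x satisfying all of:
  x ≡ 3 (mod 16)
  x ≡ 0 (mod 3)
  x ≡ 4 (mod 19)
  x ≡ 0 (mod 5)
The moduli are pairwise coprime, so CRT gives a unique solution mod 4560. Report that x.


Product of moduli M = 16 · 3 · 19 · 5 = 4560.
Merge one congruence at a time:
  Start: x ≡ 3 (mod 16).
  Combine with x ≡ 0 (mod 3); new modulus lcm = 48.
    Write x = 3 + 16·t and substitute into x ≡ 0 (mod 3): 16·t ≡ 0 − 3 = -3 (mod 3).
    Reduce coefficients mod 3: 1·t ≡ 0 (mod 3).
    So t ≡ 0 (mod 3).
    Then x = 3 + 16·0 = 3, valid modulo lcm(16, 3) = 48: x ≡ 3 (mod 48).
  Combine with x ≡ 4 (mod 19); new modulus lcm = 912.
    Write x = 3 + 48·t and substitute into x ≡ 4 (mod 19): 48·t ≡ 4 − 3 = 1 (mod 19).
    Reduce coefficients mod 19: 10·t ≡ 1 (mod 19).
    The inverse of 10 mod 19 is 2 (since 10·2 = 20 = 1·19 + 1), so t ≡ 2·1 = 2 ≡ 2 (mod 19).
    Then x = 3 + 48·2 = 99, valid modulo lcm(48, 19) = 912: x ≡ 99 (mod 912).
  Combine with x ≡ 0 (mod 5); new modulus lcm = 4560.
    Write x = 99 + 912·t and substitute into x ≡ 0 (mod 5): 912·t ≡ 0 − 99 = -99 (mod 5).
    Reduce coefficients mod 5: 2·t ≡ 1 (mod 5).
    The inverse of 2 mod 5 is 3 (since 2·3 = 6 = 1·5 + 1), so t ≡ 3·1 = 3 ≡ 3 (mod 5).
    Then x = 99 + 912·3 = 2835, valid modulo lcm(912, 5) = 4560: x ≡ 2835 (mod 4560).
Verify against each original: 2835 mod 16 = 3, 2835 mod 3 = 0, 2835 mod 19 = 4, 2835 mod 5 = 0.

x ≡ 2835 (mod 4560).


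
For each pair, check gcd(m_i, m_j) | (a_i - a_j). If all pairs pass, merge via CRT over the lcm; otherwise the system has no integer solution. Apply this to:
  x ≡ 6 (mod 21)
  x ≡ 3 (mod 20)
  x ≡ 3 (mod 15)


Moduli 21, 20, 15 are not pairwise coprime, so CRT works modulo lcm(m_i) when all pairwise compatibility conditions hold.
Pairwise compatibility: gcd(m_i, m_j) must divide a_i - a_j for every pair.
Merge one congruence at a time:
  Start: x ≡ 6 (mod 21).
  Combine with x ≡ 3 (mod 20): gcd(21, 20) = 1; 3 - 6 = -3, which IS divisible by 1, so compatible.
    Write x = 6 + 21·t and substitute into x ≡ 3 (mod 20): 21·t ≡ 3 − 6 = -3 (mod 20).
    Reduce coefficients mod 20: 1·t ≡ 17 (mod 20).
    So t ≡ 17 (mod 20).
    Then x = 6 + 21·17 = 363, valid modulo lcm(21, 20) = 420: x ≡ 363 (mod 420).
  Combine with x ≡ 3 (mod 15): gcd(420, 15) = 15; 3 - 363 = -360, which IS divisible by 15, so compatible.
    Write x = 363 + 420·t and substitute into x ≡ 3 (mod 15): 420·t ≡ 3 − 363 = -360 (mod 15).
    Divide the congruence (and modulus) by g = 15: 28·t ≡ -24 (mod 1).
    Modulo 1 every t works; take t = 0.
    Then x = 363 + 420·0 = 363, valid modulo lcm(420, 15) = 420: x ≡ 363 (mod 420).
Verify: 363 mod 21 = 6, 363 mod 20 = 3, 363 mod 15 = 3.

x ≡ 363 (mod 420).


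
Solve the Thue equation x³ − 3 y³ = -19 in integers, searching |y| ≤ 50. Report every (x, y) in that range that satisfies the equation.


The equation is x³ - 3y³ = -19. For fixed y, x³ = 3·y³ − 19, so a solution requires the RHS to be a perfect cube.
Strategy: iterate y from -50 to 50, compute RHS = 3·y³ − 19, and check whether it is a (positive or negative) perfect cube.
Check small values of y:
  y = 0: RHS = -19 is not a perfect cube.
  y = 1: RHS = -16 is not a perfect cube.
  y = -1: RHS = -22 is not a perfect cube.
  y = 2: RHS = 5 is not a perfect cube.
  y = -2: RHS = -43 is not a perfect cube.
  y = 3: RHS = 62 is not a perfect cube.
  y = -3: RHS = -100 is not a perfect cube.
Continuing the search up to |y| = 50 finds no solutions either.
No (x, y) in the scanned range satisfies the equation.

No integer solutions with |y| ≤ 50.


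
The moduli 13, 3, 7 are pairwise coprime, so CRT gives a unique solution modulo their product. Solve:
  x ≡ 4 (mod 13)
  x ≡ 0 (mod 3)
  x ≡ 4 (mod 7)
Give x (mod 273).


Moduli 13, 3, 7 are pairwise coprime; by CRT there is a unique solution modulo M = 13 · 3 · 7 = 273.
Solve pairwise, accumulating the modulus:
  Start with x ≡ 4 (mod 13).
  Combine with x ≡ 0 (mod 3): since gcd(13, 3) = 1, we get a unique residue mod 39.
    Write x = 4 + 13·t and substitute into x ≡ 0 (mod 3): 13·t ≡ 0 − 4 = -4 (mod 3).
    Reduce coefficients mod 3: 1·t ≡ 2 (mod 3).
    So t ≡ 2 (mod 3).
    Then x = 4 + 13·2 = 30, valid modulo lcm(13, 3) = 39: x ≡ 30 (mod 39).
  Combine with x ≡ 4 (mod 7): since gcd(39, 7) = 1, we get a unique residue mod 273.
    Write x = 30 + 39·t and substitute into x ≡ 4 (mod 7): 39·t ≡ 4 − 30 = -26 (mod 7).
    Reduce coefficients mod 7: 4·t ≡ 2 (mod 7).
    The inverse of 4 mod 7 is 2 (since 4·2 = 8 = 1·7 + 1), so t ≡ 2·2 = 4 ≡ 4 (mod 7).
    Then x = 30 + 39·4 = 186, valid modulo lcm(39, 7) = 273: x ≡ 186 (mod 273).
Verify: 186 mod 13 = 4 ✓, 186 mod 3 = 0 ✓, 186 mod 7 = 4 ✓.

x ≡ 186 (mod 273).


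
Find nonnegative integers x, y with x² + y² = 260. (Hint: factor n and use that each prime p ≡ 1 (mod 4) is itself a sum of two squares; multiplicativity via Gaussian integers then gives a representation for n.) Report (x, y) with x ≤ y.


Step 1: Factor n = 260 = 2^2 · 5 · 13.
Step 2: Check the mod-4 condition on each prime factor: 2 = 2 (special); 5 ≡ 1 (mod 4), exponent 1; 13 ≡ 1 (mod 4), exponent 1.
All primes ≡ 3 (mod 4) appear to even exponent (or don't appear), so by the two-squares theorem n IS expressible as a sum of two squares.
Step 3: Build a representation. Group n = k² · m with k = 2 and m = 5 · 13 = 65 (a product of primes ≡ 1 (mod 4)); a representation of m scales to one of n via (k·x)² + (k·y)² = k²(x² + y²). Each prime p ≡ 1 (mod 4) is itself a sum of two squares; find a² by testing p − a² for a perfect square:
  5: 5 − 1² = 4 = 2² ⇒ 5 = 1² + 2².
  13: 13 − 1² = 12, 13 − 2² = 9 = 3² ⇒ 13 = 2² + 3².
  Combine using the Brahmagupta–Fibonacci identity (a² + b²)(c² + d²) = (ac − bd)² + (ad + bc)² = (ac + bd)² + (ad − bc)²:
  5 · 13 = 65: from (1² + 2²)(2² + 3²), take (1·2 − 2·3, 1·3 + 2·2) = (2 − 6, 3 + 4) = (-4, 7); dropping signs (only squares matter) gives (4, 7); check 4² + 7² = 16 + 49 = 65 ✓.
  Scale by k = 2: (2·4, 2·7) = (8, 14).
Step 4: Order so x ≤ y and verify: 8² + 14² = 64 + 196 = 260 = n. ✓

n = 260 = 8² + 14² (one valid representation with x ≤ y).


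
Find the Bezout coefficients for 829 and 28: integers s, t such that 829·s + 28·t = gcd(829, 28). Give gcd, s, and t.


Euclidean algorithm on (829, 28) — divide until remainder is 0:
  829 = 29 · 28 + 17
  28 = 1 · 17 + 11
  17 = 1 · 11 + 6
  11 = 1 · 6 + 5
  6 = 1 · 5 + 1
  5 = 5 · 1 + 0
gcd(829, 28) = 1.
Track Bezout coefficients alongside the remainders: start with r₀ = 829 = a·1 + b·0 (s = 1, t = 0) and r₁ = 28 = a·0 + b·1 (s = 0, t = 1); each new remainder r_{k+1} = r_{k-1} − q_k·r_k inherits s_{k+1} = s_{k-1} − q_k·s_k, t_{k+1} = t_{k-1} − q_k·t_k, so r_k = a·s_k + b·t_k at every step:
  q = 29: r = 17, s = 1 − 29·0 = 1, t = 0 − 29·1 = -29  (check: 829·1 + 28·(-29) = 17)
  q = 1: r = 11, s = 0 − 1·1 = -1, t = 1 − 1·(-29) = 30  (check: 829·(-1) + 28·30 = 11)
  q = 1: r = 6, s = 1 − 1·(-1) = 2, t = -29 − 1·30 = -59  (check: 829·2 + 28·(-59) = 6)
  q = 1: r = 5, s = -1 − 1·2 = -3, t = 30 − 1·(-59) = 89  (check: 829·(-3) + 28·89 = 5)
  q = 1: r = 1, s = 2 − 1·(-3) = 5, t = -59 − 1·89 = -148  (check: 829·5 + 28·(-148) = 1)
The row with r = 1 (the gcd) gives the Bezout coefficients s = 5, t = -148.
Result: 829 · (5) + 28 · (-148) = 1.

gcd(829, 28) = 1; s = 5, t = -148 (check: 829·5 + 28·(-148) = 1).


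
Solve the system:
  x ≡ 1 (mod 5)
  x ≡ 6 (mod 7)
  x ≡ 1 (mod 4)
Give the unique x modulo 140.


Moduli 5, 7, 4 are pairwise coprime; by CRT there is a unique solution modulo M = 5 · 7 · 4 = 140.
Solve pairwise, accumulating the modulus:
  Start with x ≡ 1 (mod 5).
  Combine with x ≡ 6 (mod 7): since gcd(5, 7) = 1, we get a unique residue mod 35.
    Write x = 1 + 5·t and substitute into x ≡ 6 (mod 7): 5·t ≡ 6 − 1 = 5 (mod 7).
    The inverse of 5 mod 7 is 3 (since 5·3 = 15 = 2·7 + 1), so t ≡ 3·5 = 15 ≡ 1 (mod 7).
    Then x = 1 + 5·1 = 6, valid modulo lcm(5, 7) = 35: x ≡ 6 (mod 35).
  Combine with x ≡ 1 (mod 4): since gcd(35, 4) = 1, we get a unique residue mod 140.
    Write x = 6 + 35·t and substitute into x ≡ 1 (mod 4): 35·t ≡ 1 − 6 = -5 (mod 4).
    Reduce coefficients mod 4: 3·t ≡ 3 (mod 4).
    The inverse of 3 mod 4 is 3 (since 3·3 = 9 = 2·4 + 1), so t ≡ 3·3 = 9 ≡ 1 (mod 4).
    Then x = 6 + 35·1 = 41, valid modulo lcm(35, 4) = 140: x ≡ 41 (mod 140).
Verify: 41 mod 5 = 1 ✓, 41 mod 7 = 6 ✓, 41 mod 4 = 1 ✓.

x ≡ 41 (mod 140).


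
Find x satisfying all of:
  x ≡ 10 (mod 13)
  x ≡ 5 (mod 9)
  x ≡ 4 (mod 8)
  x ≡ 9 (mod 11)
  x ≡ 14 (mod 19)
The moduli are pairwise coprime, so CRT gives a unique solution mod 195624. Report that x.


Product of moduli M = 13 · 9 · 8 · 11 · 19 = 195624.
Merge one congruence at a time:
  Start: x ≡ 10 (mod 13).
  Combine with x ≡ 5 (mod 9); new modulus lcm = 117.
    Write x = 10 + 13·t and substitute into x ≡ 5 (mod 9): 13·t ≡ 5 − 10 = -5 (mod 9).
    Reduce coefficients mod 9: 4·t ≡ 4 (mod 9).
    The inverse of 4 mod 9 is 7 (since 4·7 = 28 = 3·9 + 1), so t ≡ 7·4 = 28 ≡ 1 (mod 9).
    Then x = 10 + 13·1 = 23, valid modulo lcm(13, 9) = 117: x ≡ 23 (mod 117).
  Combine with x ≡ 4 (mod 8); new modulus lcm = 936.
    Write x = 23 + 117·t and substitute into x ≡ 4 (mod 8): 117·t ≡ 4 − 23 = -19 (mod 8).
    Reduce coefficients mod 8: 5·t ≡ 5 (mod 8).
    The inverse of 5 mod 8 is 5 (since 5·5 = 25 = 3·8 + 1), so t ≡ 5·5 = 25 ≡ 1 (mod 8).
    Then x = 23 + 117·1 = 140, valid modulo lcm(117, 8) = 936: x ≡ 140 (mod 936).
  Combine with x ≡ 9 (mod 11); new modulus lcm = 10296.
    Write x = 140 + 936·t and substitute into x ≡ 9 (mod 11): 936·t ≡ 9 − 140 = -131 (mod 11).
    Reduce coefficients mod 11: 1·t ≡ 1 (mod 11).
    So t ≡ 1 (mod 11).
    Then x = 140 + 936·1 = 1076, valid modulo lcm(936, 11) = 10296: x ≡ 1076 (mod 10296).
  Combine with x ≡ 14 (mod 19); new modulus lcm = 195624.
    Write x = 1076 + 10296·t and substitute into x ≡ 14 (mod 19): 10296·t ≡ 14 − 1076 = -1062 (mod 19).
    Reduce coefficients mod 19: 17·t ≡ 2 (mod 19).
    The inverse of 17 mod 19 is 9 (since 17·9 = 153 = 8·19 + 1), so t ≡ 9·2 = 18 ≡ 18 (mod 19).
    Then x = 1076 + 10296·18 = 186404, valid modulo lcm(10296, 19) = 195624: x ≡ 186404 (mod 195624).
Verify against each original: 186404 mod 13 = 10, 186404 mod 9 = 5, 186404 mod 8 = 4, 186404 mod 11 = 9, 186404 mod 19 = 14.

x ≡ 186404 (mod 195624).


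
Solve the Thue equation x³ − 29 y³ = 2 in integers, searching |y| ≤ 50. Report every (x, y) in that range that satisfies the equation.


The equation is x³ - 29y³ = 2. For fixed y, x³ = 29·y³ + 2, so a solution requires the RHS to be a perfect cube.
Strategy: iterate y from -50 to 50, compute RHS = 29·y³ + 2, and check whether it is a (positive or negative) perfect cube.
Check small values of y:
  y = 0: RHS = 2 is not a perfect cube.
  y = 1: RHS = 31 is not a perfect cube.
  y = -1: RHS = -27 = (-3)³ ⇒ x = -3 works.
  y = 2: RHS = 234 is not a perfect cube.
  y = -2: RHS = -230 is not a perfect cube.
  y = 3: RHS = 785 is not a perfect cube.
  y = -3: RHS = -781 is not a perfect cube.
Continuing the search up to |y| = 50 finds no further solutions beyond those listed.
Collected solutions: (-3, -1).

Solutions (with |y| ≤ 50): (-3, -1).


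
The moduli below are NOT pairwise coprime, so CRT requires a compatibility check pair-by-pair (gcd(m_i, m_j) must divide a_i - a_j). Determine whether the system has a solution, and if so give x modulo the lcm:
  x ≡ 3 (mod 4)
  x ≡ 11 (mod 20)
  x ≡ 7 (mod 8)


Moduli 4, 20, 8 are not pairwise coprime, so CRT works modulo lcm(m_i) when all pairwise compatibility conditions hold.
Pairwise compatibility: gcd(m_i, m_j) must divide a_i - a_j for every pair.
Merge one congruence at a time:
  Start: x ≡ 3 (mod 4).
  Combine with x ≡ 11 (mod 20): gcd(4, 20) = 4; 11 - 3 = 8, which IS divisible by 4, so compatible.
    Write x = 3 + 4·t and substitute into x ≡ 11 (mod 20): 4·t ≡ 11 − 3 = 8 (mod 20).
    Divide the congruence (and modulus) by g = 4: 1·t ≡ 2 (mod 5).
    So t ≡ 2 (mod 5).
    Then x = 3 + 4·2 = 11, valid modulo lcm(4, 20) = 20: x ≡ 11 (mod 20).
  Combine with x ≡ 7 (mod 8): gcd(20, 8) = 4; 7 - 11 = -4, which IS divisible by 4, so compatible.
    Write x = 11 + 20·t and substitute into x ≡ 7 (mod 8): 20·t ≡ 7 − 11 = -4 (mod 8).
    Divide the congruence (and modulus) by g = 4: 5·t ≡ -1 (mod 2).
    Reduce coefficients mod 2: 1·t ≡ 1 (mod 2).
    So t ≡ 1 (mod 2).
    Then x = 11 + 20·1 = 31, valid modulo lcm(20, 8) = 40: x ≡ 31 (mod 40).
Verify: 31 mod 4 = 3, 31 mod 20 = 11, 31 mod 8 = 7.

x ≡ 31 (mod 40).


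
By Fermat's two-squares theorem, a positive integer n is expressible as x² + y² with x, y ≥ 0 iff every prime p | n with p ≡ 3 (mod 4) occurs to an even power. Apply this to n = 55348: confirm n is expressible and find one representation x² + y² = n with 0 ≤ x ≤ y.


Step 1: Factor n = 55348 = 2^2 · 101 · 137.
Step 2: Check the mod-4 condition on each prime factor: 2 = 2 (special); 101 ≡ 1 (mod 4), exponent 1; 137 ≡ 1 (mod 4), exponent 1.
All primes ≡ 3 (mod 4) appear to even exponent (or don't appear), so by the two-squares theorem n IS expressible as a sum of two squares.
Step 3: Build a representation. Group n = k² · m with k = 2 and m = 101 · 137 = 13837 (a product of primes ≡ 1 (mod 4)); a representation of m scales to one of n via (k·x)² + (k·y)² = k²(x² + y²). Each prime p ≡ 1 (mod 4) is itself a sum of two squares; find a² by testing p − a² for a perfect square:
  101: 101 − 1² = 100 = 10² ⇒ 101 = 1² + 10².
  137: 137 − 1² = 136, 137 − 2² = 133, 137 − 3² = 128, 137 − 4² = 121 = 11² ⇒ 137 = 4² + 11².
  Combine using the Brahmagupta–Fibonacci identity (a² + b²)(c² + d²) = (ac − bd)² + (ad + bc)² = (ac + bd)² + (ad − bc)²:
  101 · 137 = 13837: from (1² + 10²)(4² + 11²), take (1·4 − 10·11, 1·11 + 10·4) = (4 − 110, 11 + 40) = (-106, 51); dropping signs (only squares matter) gives (106, 51); check 106² + 51² = 11236 + 2601 = 13837 ✓.
  Scale by k = 2: (2·106, 2·51) = (212, 102).
Step 4: Order so x ≤ y and verify: 102² + 212² = 10404 + 44944 = 55348 = n. ✓

n = 55348 = 102² + 212² (one valid representation with x ≤ y).
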